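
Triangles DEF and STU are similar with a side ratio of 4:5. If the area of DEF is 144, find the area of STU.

For similar figures, the area ratio equals the square of the side ratio.
Side ratio (DEF to STU) = 4:5, so area ratio = 4^2:5^2 = 16:25.
If the area of DEF is 144, then the area of STU = 144 * (25/16) = 225.

225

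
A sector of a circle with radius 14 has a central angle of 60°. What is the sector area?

Sector area = π(14²)(1/6) = 98*pi/3

98*pi/3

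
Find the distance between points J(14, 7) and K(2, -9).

d = sqrt((-12)^2 + (-16)^2) = sqrt(400) = 20

20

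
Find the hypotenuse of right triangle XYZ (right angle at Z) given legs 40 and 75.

XY = sqrt(40^2 + 75^2) = sqrt(7225) = 85

85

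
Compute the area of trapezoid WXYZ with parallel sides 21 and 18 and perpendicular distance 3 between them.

Area = (21 + 18) * 3 / 2 = 117 / 2 = 117/2

117/2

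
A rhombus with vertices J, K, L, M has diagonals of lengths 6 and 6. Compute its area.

Area = (6 * 6) / 2 = 36 / 2 = 18

18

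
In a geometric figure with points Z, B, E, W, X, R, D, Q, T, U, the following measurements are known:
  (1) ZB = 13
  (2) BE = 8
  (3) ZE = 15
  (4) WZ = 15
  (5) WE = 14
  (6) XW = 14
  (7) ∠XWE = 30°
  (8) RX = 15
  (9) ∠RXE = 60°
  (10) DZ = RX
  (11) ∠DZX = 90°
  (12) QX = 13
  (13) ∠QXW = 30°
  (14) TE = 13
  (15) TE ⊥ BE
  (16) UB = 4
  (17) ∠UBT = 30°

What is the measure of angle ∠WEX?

Step 1: By the law of cosines on triangle EWX: EX² = 14² + 14² − 2·14·14·cos(30°) = 52.52, so EX ≈ 7.25.
Step 2: By the inverse law of cosines on triangle WEX: cos(∠WEX) = (14² + 7.25² − 14²) / (2·14·7.25) = 52.52/202.91 = 0.2588, so ∠WEX = 75°.

Therefore, the measure of angle ∠WEX = 75°.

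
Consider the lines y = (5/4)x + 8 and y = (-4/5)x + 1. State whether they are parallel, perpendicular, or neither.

Slope of line 1: m1 = 5/4
Slope of line 2: m2 = -4/5
m1 * m2 = (5/4) * (-4/5) = -1 = -1, so the lines are perpendicular.

Perpendicular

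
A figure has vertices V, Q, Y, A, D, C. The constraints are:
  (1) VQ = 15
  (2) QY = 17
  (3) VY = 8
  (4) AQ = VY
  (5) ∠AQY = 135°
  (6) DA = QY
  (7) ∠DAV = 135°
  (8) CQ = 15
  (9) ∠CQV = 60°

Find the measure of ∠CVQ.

Step 1: By the law of cosines on triangle VQC: VC² = 15² + 15² − 2·15·15·cos(60°) = 225, so VC = 15.
Step 2: By the inverse law of cosines on triangle CVQ: cos(∠CVQ) = (15² + 15² − 15²) / (2·15·15) = 225/450 = 0.5, so ∠CVQ = 60°.

Therefore, the measure of angle ∠CVQ = 60°.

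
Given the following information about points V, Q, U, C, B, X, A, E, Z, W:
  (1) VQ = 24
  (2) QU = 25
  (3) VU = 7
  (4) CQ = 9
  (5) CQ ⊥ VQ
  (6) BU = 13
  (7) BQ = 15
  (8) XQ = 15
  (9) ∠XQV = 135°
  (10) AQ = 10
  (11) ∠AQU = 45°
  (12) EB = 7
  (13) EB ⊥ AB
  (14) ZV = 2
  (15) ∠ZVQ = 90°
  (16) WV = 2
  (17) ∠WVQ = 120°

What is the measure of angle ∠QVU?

Step 1: By the inverse law of cosines on triangle QVU: cos(∠QVU) = (24² + 7² − 25²) / (2·24·7) = 0/336 = 0, so ∠QVU = 90°.

Therefore, the measure of angle ∠QVU = 90°.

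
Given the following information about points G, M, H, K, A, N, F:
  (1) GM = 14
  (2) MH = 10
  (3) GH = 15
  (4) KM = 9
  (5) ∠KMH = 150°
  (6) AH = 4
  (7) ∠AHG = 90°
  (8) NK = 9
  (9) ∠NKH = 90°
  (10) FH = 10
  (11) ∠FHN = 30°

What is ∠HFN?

Step 1: By the law of cosines on triangle HMK: HK² = 10² + 9² − 2·10·9·cos(150°) = 336.88, so HK ≈ 18.35.
Step 2: By the law of cosines on triangle NKH: NH² = 9² + 18.35² − 2·9·18.35·cos(90°) = 417.88, so NH ≈ 20.44.
Step 3: By the law of cosines on triangle FHN: FN² = 10² + 20.44² − 2·10·20.44·cos(30°) = 163.81, so FN ≈ 12.8.
Step 4: By the inverse law of cosines on triangle HFN: cos(∠HFN) = (10² + 12.8² − 20.44²) / (2·10·12.8) = -154.07/255.98 = -0.6019, so ∠HFN = 127°.

Therefore, the measure of angle ∠HFN = 127°.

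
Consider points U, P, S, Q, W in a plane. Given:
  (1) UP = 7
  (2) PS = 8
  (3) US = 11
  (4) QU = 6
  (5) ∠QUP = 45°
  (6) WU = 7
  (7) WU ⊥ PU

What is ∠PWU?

Step 1: By the law of cosines on triangle WUP: WP² = 7² + 7² − 2·7·7·cos(90°) = 98, so WP = 7·√2.
Step 2: By the inverse law of cosines on triangle PWU: cos(∠PWU) = ((7·√2)² + 7² − 7²) / (2·7·√2·7) = 98/138.59 = 0.7071, so ∠PWU = 45°.

Therefore, the measure of angle ∠PWU = 45°.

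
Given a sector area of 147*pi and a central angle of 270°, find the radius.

r² = 360 × 147*pi / (π × 270) = 196, so r = 14.

14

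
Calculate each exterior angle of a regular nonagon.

Each exterior angle of a regular n-gon is 360 / n.
For n = 9: 360 / 9 = 40 degrees.

40 degrees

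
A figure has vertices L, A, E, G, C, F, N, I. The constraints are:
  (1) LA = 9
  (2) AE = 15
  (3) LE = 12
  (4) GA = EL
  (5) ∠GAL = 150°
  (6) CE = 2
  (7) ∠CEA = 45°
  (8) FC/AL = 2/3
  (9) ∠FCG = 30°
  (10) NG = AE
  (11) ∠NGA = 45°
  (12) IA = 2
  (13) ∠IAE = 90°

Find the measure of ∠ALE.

Step 1: By the inverse law of cosines on triangle ALE: cos(∠ALE) = (9² + 12² − 15²) / (2·9·12) = 0/216 = 0, so ∠ALE = 90°.

Therefore, the measure of angle ∠ALE = 90°.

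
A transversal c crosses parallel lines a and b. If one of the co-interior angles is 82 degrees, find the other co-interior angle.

Co-interior angles sum to 180: 180 - 82 = 98 degrees.

98 degrees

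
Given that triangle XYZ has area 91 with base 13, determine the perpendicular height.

Rearranging the area formula Area = (1/2) * base * height:
height = 2 * Area / base = 2 * 91 / 13 = 14.

14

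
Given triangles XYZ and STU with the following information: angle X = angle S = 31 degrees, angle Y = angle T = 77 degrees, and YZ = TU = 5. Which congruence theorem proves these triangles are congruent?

The given information provides:
angle X = angle S = 31 degrees, angle Y = angle T = 77 degrees, and YZ = TU = 5
This matches the AAS congruence theorem.
Two pairs of corresponding angles and a non-included side are equal (Angle-Angle-Side).

AAS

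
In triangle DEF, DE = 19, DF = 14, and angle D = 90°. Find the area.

When two sides and the included angle are known, the area formula is (1/2)ab sin(C).
The height from one side to the opposite vertex is 14 sin(90°) = 14.
Area = (1/2) * 19 * 14 = 133.

133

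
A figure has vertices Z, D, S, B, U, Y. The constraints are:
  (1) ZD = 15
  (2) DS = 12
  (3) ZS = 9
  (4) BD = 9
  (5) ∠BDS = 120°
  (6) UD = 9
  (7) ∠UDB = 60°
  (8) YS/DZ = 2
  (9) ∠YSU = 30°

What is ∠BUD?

Step 1: By the law of cosines on triangle UDB: UB² = 9² + 9² − 2·9·9·cos(60°) = 81, so UB = 9.
Step 2: By the inverse law of cosines on triangle BUD: cos(∠BUD) = (9² + 9² − 9²) / (2·9·9) = 81/162 = 0.5, so ∠BUD = 60°.

Therefore, the measure of angle ∠BUD = 60°.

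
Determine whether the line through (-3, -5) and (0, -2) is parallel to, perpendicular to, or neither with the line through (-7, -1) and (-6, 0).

Slope of line 1: m1 = (-2 - -5)/(0 - -3) = 3/3 = 1
Slope of line 2: m2 = (0 - -1)/(-6 - -7) = 1/1 = 1
Since m1 = m2 = 1, the lines are parallel.

Parallel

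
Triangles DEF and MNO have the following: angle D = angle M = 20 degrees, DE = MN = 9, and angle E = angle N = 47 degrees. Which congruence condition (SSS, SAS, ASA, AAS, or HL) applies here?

The given information matches ASA: Two pairs of corresponding angles and the included side are equal (Angle-Side-Angle).

ASA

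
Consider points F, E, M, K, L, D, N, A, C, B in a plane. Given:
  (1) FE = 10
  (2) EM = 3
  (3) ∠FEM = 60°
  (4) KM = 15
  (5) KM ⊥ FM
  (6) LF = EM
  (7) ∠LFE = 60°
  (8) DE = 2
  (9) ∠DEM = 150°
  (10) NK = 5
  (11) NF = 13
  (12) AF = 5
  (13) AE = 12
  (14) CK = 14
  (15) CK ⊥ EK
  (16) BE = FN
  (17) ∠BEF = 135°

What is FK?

Step 1: By the law of cosines on triangle FEM: FM² = 10² + 3² − 2·10·3·cos(60°) = 79, so FM = √79.
Step 2: By the law of cosines on triangle FMK: FK² = √79² + 15² − 2·√79·15·cos(90°) = 304, so FK = 4·√19.

Therefore, the length of FK = 4·√19.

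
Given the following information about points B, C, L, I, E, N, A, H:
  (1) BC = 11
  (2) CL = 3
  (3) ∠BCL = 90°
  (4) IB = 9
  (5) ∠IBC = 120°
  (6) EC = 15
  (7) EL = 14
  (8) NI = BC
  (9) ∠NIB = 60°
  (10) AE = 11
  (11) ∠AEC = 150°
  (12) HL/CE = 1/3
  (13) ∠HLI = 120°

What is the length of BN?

From the given relations: NI = BC = 11.
Step 1: By the law of cosines on triangle BIN: BN² = 9² + 11² − 2·9·11·cos(60°) = 103, so BN = √103.

Therefore, the length of BN = √103.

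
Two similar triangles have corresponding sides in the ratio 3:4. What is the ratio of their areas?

Area scales with the square of linear dimensions. If every length is multiplied by 3/4, then the area is multiplied by (3/4)^2 = 9/16.
The area ratio is 9:16.

9:16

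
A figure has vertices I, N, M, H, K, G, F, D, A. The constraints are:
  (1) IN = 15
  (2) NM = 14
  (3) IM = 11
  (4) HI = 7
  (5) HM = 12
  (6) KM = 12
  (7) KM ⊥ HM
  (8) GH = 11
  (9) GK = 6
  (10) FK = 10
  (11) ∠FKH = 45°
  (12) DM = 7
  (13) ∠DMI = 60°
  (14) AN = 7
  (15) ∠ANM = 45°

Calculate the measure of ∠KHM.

Step 1: By the law of cosines on triangle HMK: HK² = 12² + 12² − 2·12·12·cos(90°) = 288, so HK = 12·√2.
Step 2: By the inverse law of cosines on triangle KHM: cos(∠KHM) = ((12·√2)² + 12² − 12²) / (2·12·√2·12) = 288/407.29 = 0.7071, so ∠KHM = 45°.

Therefore, the measure of angle ∠KHM = 45°.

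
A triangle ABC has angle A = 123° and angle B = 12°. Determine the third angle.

angle C = 180 - 123 - 12 = 45 degrees.

45 degrees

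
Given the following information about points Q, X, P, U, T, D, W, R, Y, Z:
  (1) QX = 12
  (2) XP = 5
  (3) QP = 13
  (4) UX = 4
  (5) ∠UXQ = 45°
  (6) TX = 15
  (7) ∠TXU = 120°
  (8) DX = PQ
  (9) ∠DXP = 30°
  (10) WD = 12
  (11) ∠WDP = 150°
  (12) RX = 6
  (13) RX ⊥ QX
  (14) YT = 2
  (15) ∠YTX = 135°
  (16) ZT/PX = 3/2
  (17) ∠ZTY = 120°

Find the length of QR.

Step 1: By the law of cosines on triangle QXR: QR² = 12² + 6² − 2·12·6·cos(90°) = 180, so QR = 6·√5.

Therefore, the length of QR = 6·√5.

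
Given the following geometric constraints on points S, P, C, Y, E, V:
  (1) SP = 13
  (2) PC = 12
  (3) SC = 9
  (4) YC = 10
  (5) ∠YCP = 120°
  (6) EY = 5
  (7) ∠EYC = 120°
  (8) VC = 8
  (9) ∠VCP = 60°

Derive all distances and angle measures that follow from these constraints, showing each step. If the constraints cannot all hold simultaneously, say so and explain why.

The constraints are consistent.

Step 1: From PC = 12, CY = 10, and ∠PCY = 120°, by the law of cosines:
  PY² = PC² + CY² - 2·PC·CY·cos(120°) = 144 + 100 + 120 = 364
  PY = 2·√91

Step 2: From PC = 12, CV = 8, and ∠PCV = 60°, by the law of cosines:
  PV² = PC² + CV² - 2·PC·CV·cos(60°) = 144 + 64 - 96 = 112
  PV = 4·√7

Step 3: From CY = 10, YE = 5, and ∠CYE = 120°, by the law of cosines:
  CE² = CY² + YE² - 2·CY·YE·cos(120°) = 100 + 25 + 50 = 175
  CE = 5·√7

Step 4: From SC = 9, SP = 13, CP = 12, by the inverse law of cosines:
  cos(∠CSP) = (SC² + SP² - CP²) / (2·SC·SP)
  ∠CSP = 63.06°

Step 5: From PC = 12, PS = 13, CS = 9, by the inverse law of cosines:
  cos(∠CPS) = (PC² + PS² - CS²) / (2·PC·PS)
  ∠CPS = 41.96°

Step 6: From CP = 12, CS = 9, PS = 13, by the inverse law of cosines:
  cos(∠PCS) = (CP² + CS² - PS²) / (2·CP·CS)
  ∠PCS = 74.97°

Step 7: From PC = 12, PV = 4·√7, CV = 8, by the inverse law of cosines:
  cos(∠CPV) = (PC² + PV² - CV²) / (2·PC·PV)
  ∠CPV = 40.89°

Step 8: From PC = 12, PY = 2·√91, CY = 10, by the inverse law of cosines:
  cos(∠CPY) = (PC² + PY² - CY²) / (2·PC·PY)
  ∠CPY = 27°

Step 9: From CE = 5·√7, CY = 10, EY = 5, by the inverse law of cosines:
  cos(∠ECY) = (CE² + CY² - EY²) / (2·CE·CY)
  ∠ECY = 19.11°

Step 10: From YC = 10, YP = 2·√91, CP = 12, by the inverse law of cosines:
  cos(∠CYP) = (YC² + YP² - CP²) / (2·YC·YP)
  ∠CYP = 33°

Step 11: From EC = 5·√7, EY = 5, CY = 10, by the inverse law of cosines:
  cos(∠CEY) = (EC² + EY² - CY²) / (2·EC·EY)
  ∠CEY = 40.89°

Step 12: From VC = 8, VP = 4·√7, CP = 12, by the inverse law of cosines:
  cos(∠CVP) = (VC² + VP² - CP²) / (2·VC·VP)
  ∠CVP = 79.11°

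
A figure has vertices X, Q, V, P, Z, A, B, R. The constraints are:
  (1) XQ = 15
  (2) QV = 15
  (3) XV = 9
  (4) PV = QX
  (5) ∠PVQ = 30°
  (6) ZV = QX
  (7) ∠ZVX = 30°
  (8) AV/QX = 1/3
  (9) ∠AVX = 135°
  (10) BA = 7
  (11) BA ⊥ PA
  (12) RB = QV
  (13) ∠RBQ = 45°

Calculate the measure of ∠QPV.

From the given relations: PV = QX = 15.
Step 1: By the law of cosines on triangle PVQ: PQ² = 15² + 15² − 2·15·15·cos(30°) = 60.29, so PQ ≈ 7.76.
Step 2: By the inverse law of cosines on triangle QPV: cos(∠QPV) = (7.76² + 15² − 15²) / (2·7.76·15) = 60.29/232.94 = 0.2588, so ∠QPV = 75°.

Therefore, the measure of angle ∠QPV = 75°.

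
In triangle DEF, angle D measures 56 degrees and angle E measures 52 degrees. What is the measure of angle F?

angle F = 180 - 56 - 52 = 72 degrees.

72 degrees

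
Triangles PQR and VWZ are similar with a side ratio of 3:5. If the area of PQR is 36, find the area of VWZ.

For similar figures, the area ratio equals the square of the side ratio.
Side ratio (PQR to VWZ) = 3:5, so area ratio = 3^2:5^2 = 9:25.
If the area of PQR is 36, then the area of VWZ = 36 * (25/9) = 100.

100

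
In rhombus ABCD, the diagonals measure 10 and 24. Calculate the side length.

The diagonals of a rhombus bisect each other at right angles.
Half-diagonals: 10/2 = 5 and 24/2 = 12
side = sqrt(5^2 + 12^2)
side = sqrt(25 + 144)
side = sqrt(169) = 13

13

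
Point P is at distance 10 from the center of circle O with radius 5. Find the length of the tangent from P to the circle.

tangent = √(d² - r²) = √(10² - 5²) = √(100 - 25) = √75 = 5*sqrt(3)

5*sqrt(3)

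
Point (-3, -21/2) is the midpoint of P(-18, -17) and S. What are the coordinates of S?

Using the midpoint formula: M = ((x1 + x2)/2, (y1 + y2)/2)
We know M = (-3, -21/2) and P = (-18, -17)
For x: -3 = (-18 + x2)/2, so x2 = 2*-3 - -18 = 12
For y: -21/2 = (-17 + y2)/2, so y2 = 2*-21/2 - -17 = -4
S = (12, -4)

(12, -4)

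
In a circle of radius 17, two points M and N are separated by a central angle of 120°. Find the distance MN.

Chord length = 2r sin(θ/2)
= 2 × 17 × sin(120°/2)
= 2 × 17 × sin(60°)
= 17*sqrt(3)

17*sqrt(3)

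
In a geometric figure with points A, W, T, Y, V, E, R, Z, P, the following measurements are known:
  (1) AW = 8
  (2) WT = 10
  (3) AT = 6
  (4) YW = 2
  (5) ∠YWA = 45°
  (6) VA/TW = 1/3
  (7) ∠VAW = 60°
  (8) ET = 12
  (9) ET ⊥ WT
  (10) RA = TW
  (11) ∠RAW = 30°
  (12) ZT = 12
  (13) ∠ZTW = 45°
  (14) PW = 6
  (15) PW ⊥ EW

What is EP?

Step 1: By the law of cosines on triangle ETW: EW² = 12² + 10² − 2·12·10·cos(90°) = 244, so EW = 2·√61.
Step 2: By the law of cosines on triangle EWP: EP² = (2·√61)² + 6² − 2·2·√61·6·cos(90°) = 280, so EP = 2·√70.

Therefore, the length of EP = 2·√70.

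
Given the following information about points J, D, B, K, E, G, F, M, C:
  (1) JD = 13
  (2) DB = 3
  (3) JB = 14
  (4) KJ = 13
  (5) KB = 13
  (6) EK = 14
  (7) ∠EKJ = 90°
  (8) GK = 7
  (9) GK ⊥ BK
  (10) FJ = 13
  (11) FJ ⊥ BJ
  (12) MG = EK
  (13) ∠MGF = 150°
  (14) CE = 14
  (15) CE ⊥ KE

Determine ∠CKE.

Step 1: By the law of cosines on triangle KEC: KC² = 14² + 14² − 2·14·14·cos(90°) = 392, so KC = 14·√2.
Step 2: By the inverse law of cosines on triangle CKE: cos(∠CKE) = ((14·√2)² + 14² − 14²) / (2·14·√2·14) = 392/554.37 = 0.7071, so ∠CKE = 45°.

Therefore, the measure of angle ∠CKE = 45°.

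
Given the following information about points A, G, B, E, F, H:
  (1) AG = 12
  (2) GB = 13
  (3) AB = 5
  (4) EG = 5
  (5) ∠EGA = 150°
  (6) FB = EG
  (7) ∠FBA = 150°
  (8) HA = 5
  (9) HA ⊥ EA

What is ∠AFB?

From the given relations: FB = EG = 5.
Step 1: By the law of cosines on triangle FBA: FA² = 5² + 5² − 2·5·5·cos(150°) = 93.3, so FA ≈ 9.66.
Step 2: By the inverse law of cosines on triangle AFB: cos(∠AFB) = (9.66² + 5² − 5²) / (2·9.66·5) = 93.3/96.59 = 0.9659, so ∠AFB = 15°.

Therefore, the measure of angle ∠AFB = 15°.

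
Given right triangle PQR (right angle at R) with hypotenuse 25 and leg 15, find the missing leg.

By the Pythagorean theorem: QR^2 = PQ^2 - PR^2
QR^2 = 25^2 - 15^2 = 625 - 225 = 400
QR = sqrt(400) = 20

20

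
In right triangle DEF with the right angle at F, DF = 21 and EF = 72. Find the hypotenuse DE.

In a right triangle, the square of the hypotenuse equals the sum of the squares of the two legs.
The legs are 21 and 72, so the hypotenuse = sqrt(441 + 5184) = sqrt(5625) = 75.

75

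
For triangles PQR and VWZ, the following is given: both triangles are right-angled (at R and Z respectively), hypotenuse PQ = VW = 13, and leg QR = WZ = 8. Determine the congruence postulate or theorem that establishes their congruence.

The given information matches HL: The hypotenuse and one leg of two right triangles are equal (Hypotenuse-Leg).

HL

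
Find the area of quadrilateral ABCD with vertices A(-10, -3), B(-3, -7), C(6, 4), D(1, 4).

Using the Shoelace formula for a quadrilateral (vertices in order):
Area = (1/2)|sum of (x_i * y_(i+1) - x_(i+1) * y_i)|
Terms: (-10*-7 - -3*-3) = 61, (-3*4 - 6*-7) = 30, (6*4 - 1*4) = 20, (1*-3 - -10*4) = 37
Sum = 148
Area = (1/2)(148) = 74

74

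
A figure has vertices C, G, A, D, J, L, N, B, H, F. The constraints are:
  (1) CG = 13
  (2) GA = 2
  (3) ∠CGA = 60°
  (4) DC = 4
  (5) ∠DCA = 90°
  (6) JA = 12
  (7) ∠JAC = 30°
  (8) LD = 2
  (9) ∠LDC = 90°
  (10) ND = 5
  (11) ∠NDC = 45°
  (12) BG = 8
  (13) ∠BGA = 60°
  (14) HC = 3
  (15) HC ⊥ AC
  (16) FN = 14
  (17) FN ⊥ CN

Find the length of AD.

Step 1: By the law of cosines on triangle CGA: CA² = 13² + 2² − 2·13·2·cos(60°) = 147, so CA = 7·√3.
Step 2: By the law of cosines on triangle ACD: AD² = (7·√3)² + 4² − 2·7·√3·4·cos(90°) = 163, so AD = √163.

Therefore, the length of AD = √163.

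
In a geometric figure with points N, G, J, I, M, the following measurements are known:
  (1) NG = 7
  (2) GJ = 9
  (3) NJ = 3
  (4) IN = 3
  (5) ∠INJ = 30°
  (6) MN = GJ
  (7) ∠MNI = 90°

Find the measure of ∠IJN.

Step 1: By the law of cosines on triangle JNI: JI² = 3² + 3² − 2·3·3·cos(30°) = 2.41, so JI ≈ 1.55.
Step 2: By the inverse law of cosines on triangle IJN: cos(∠IJN) = (1.55² + 3² − 3²) / (2·1.55·3) = 2.41/9.32 = 0.2588, so ∠IJN = 75°.

Therefore, the measure of angle ∠IJN = 75°.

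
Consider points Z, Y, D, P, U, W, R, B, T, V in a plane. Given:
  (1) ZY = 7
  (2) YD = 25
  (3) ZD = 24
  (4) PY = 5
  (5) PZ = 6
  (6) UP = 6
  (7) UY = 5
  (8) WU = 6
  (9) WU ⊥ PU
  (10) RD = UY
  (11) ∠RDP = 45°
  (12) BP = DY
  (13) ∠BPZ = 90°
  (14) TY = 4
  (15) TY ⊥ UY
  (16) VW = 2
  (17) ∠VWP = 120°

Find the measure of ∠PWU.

Step 1: By the law of cosines on triangle WUP: WP² = 6² + 6² − 2·6·6·cos(90°) = 72, so WP = 6·√2.
Step 2: By the inverse law of cosines on triangle PWU: cos(∠PWU) = ((6·√2)² + 6² − 6²) / (2·6·√2·6) = 72/101.82 = 0.7071, so ∠PWU = 45°.

Therefore, the measure of angle ∠PWU = 45°.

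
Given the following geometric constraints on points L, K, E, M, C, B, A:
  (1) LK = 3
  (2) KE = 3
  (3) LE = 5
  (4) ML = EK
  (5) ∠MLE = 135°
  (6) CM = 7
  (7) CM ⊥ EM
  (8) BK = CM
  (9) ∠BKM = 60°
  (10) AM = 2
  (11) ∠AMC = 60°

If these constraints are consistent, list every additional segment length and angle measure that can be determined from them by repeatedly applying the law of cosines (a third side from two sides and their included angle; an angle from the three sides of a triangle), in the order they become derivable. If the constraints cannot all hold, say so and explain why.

The constraints are consistent. Derivable facts, in order:
After 1 step:
- CA = √39
- EM ≈ 7.43
- ∠EKL = 112.89°
- ∠ELK = 33.56°
- ∠KEL = 33.56°
After 2 steps:
- EC ≈ 10.21
- ∠ACM = 16.1°
- ∠CAM = 103.9°
- ∠EML = 28.41°
- ∠LEM = 16.59°
After 3 steps:
- ∠CEM = 43.29°
- ∠ECM = 46.71°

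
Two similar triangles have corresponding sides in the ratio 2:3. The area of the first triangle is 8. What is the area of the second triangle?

The ratio of areas of similar triangles = (side ratio)^2.
Side ratio = 2:3, so area ratio = 4:9.
Area of the second triangle / Area of the first triangle = 9/4
Area of the second triangle = 8 * 9/4 = 18

18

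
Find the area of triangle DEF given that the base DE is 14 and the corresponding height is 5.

Area = (1/2)(14)(5) = 35

35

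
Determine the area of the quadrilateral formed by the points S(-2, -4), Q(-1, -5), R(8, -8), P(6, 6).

Using the Shoelace formula for a quadrilateral (vertices in order):
Area = (1/2)|sum of (x_i * y_(i+1) - x_(i+1) * y_i)|
Terms: (-2*-5 - -1*-4) = 6, (-1*-8 - 8*-5) = 48, (8*6 - 6*-8) = 96, (6*-4 - -2*6) = -12
Sum = 138
Area = (1/2)(138) = 69

69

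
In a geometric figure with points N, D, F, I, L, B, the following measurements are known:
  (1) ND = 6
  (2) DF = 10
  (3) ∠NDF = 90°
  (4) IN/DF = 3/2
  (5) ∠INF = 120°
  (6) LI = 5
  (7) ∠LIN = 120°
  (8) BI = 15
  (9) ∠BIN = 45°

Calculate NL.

From the given relations: IN = 3/2·DF = 3/2·10 = 15.
Step 1: By the law of cosines on triangle NIL: NL² = 15² + 5² − 2·15·5·cos(120°) = 325, so NL = 5·√13.

Therefore, the length of NL = 5·√13.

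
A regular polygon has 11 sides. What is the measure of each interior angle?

Each interior angle of a regular n-gon is (n - 2) * 180 / n.
For n = 11: (11 - 2) * 180 / 11 = 1620/11 = 1620/11 degrees.

1620/11 degrees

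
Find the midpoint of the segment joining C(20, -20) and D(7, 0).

The midpoint is the point halfway along the segment.
Move half the horizontal distance: 20 + (7 - 20)/2 = 20 + -13/2 = 27/2
Move half the vertical distance: -20 + (0 - -20)/2 = -20 + 20/2 = -10
Midpoint = (27/2, -10)

(27/2, -10)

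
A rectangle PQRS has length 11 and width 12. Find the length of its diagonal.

Using the Pythagorean theorem:
d² = 11² + 12² = 121 + 144 = 265
d = sqrt(265)

sqrt(265)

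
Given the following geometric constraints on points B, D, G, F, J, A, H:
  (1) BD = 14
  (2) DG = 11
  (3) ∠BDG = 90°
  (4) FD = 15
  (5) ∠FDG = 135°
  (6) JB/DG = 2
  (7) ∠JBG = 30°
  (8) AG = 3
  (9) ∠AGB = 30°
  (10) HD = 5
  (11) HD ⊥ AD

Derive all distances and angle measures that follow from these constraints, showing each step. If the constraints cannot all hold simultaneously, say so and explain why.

The constraints are consistent.

From the given relations:
  JB = 2·DG = 2·11 = 22

Step 1: From BD = 14, DG = 11, and ∠BDG = 90°, by the law of cosines:
  BG² = BD² + DG² - 2·BD·DG·cos(90°) = 196 + 121 - 0 = 317
  BG ≈ 17.8

Step 2: From GD = 11, DF = 15, and ∠GDF = 135°, by the law of cosines:
  GF² = GD² + DF² - 2·GD·DF·cos(135°) = 121 + 225 + 233.3 = 579.3
  GF ≈ 24.07

Step 3: From BG = 17.8, GA = 3, and ∠BGA = 30°, by the law of cosines:
  BA² = BG² + GA² - 2·BG·GA·cos(30°) = 317 + 9 - 92.51 = 233.5
  BA ≈ 15.28

Step 4: From GB = 17.8, BJ = 22, and ∠GBJ = 30°, by the law of cosines:
  GJ² = GB² + BJ² - 2·GB·BJ·cos(30°) = 317 + 484 - 678.4 = 122.6
  GJ ≈ 11.07

Step 5: From BD = 14, BG = 17.8, DG = 11, by the inverse law of cosines:
  cos(∠DBG) = (BD² + BG² - DG²) / (2·BD·BG)
  ∠DBG = 38.16°

Step 6: From GB = 17.8, GD = 11, BD = 14, by the inverse law of cosines:
  cos(∠BGD) = (GB² + GD² - BD²) / (2·GB·GD)
  ∠BGD = 51.84°

Step 7: From GD = 11, GF = 24.07, DF = 15, by the inverse law of cosines:
  cos(∠DGF) = (GD² + GF² - DF²) / (2·GD·GF)
  ∠DGF = 26.15°

Step 8: From FD = 15, FG = 24.07, DG = 11, by the inverse law of cosines:
  cos(∠DFG) = (FD² + FG² - DG²) / (2·FD·FG)
  ∠DFG = 18.85°

Step 9: From BA = 15.28, BG = 17.8, AG = 3, by the inverse law of cosines:
  cos(∠ABG) = (BA² + BG² - AG²) / (2·BA·BG)
  ∠ABG = 5.63°

Step 10: From GB = 17.8, GJ = 11.07, BJ = 22, by the inverse law of cosines:
  cos(∠BGJ) = (GB² + GJ² - BJ²) / (2·GB·GJ)
  ∠BGJ = 96.47°

Step 11: From JB = 22, JG = 11.07, BG = 17.8, by the inverse law of cosines:
  cos(∠BJG) = (JB² + JG² - BG²) / (2·JB·JG)
  ∠BJG = 53.53°

Step 12: From AB = 15.28, AG = 3, BG = 17.8, by the inverse law of cosines:
  cos(∠BAG) = (AB² + AG² - BG²) / (2·AB·AG)
  ∠BAG = 144.37°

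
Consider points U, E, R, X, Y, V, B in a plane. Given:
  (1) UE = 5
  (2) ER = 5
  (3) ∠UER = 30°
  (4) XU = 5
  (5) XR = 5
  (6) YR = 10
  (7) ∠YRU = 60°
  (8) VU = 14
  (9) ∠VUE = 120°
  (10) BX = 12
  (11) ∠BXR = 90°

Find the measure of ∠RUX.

Step 1: By the law of cosines on triangle UER: UR² = 5² + 5² − 2·5·5·cos(30°) = 6.7, so UR ≈ 2.59.
Step 2: By the inverse law of cosines on triangle RUX: cos(∠RUX) = (2.59² + 5² − 5²) / (2·2.59·5) = 6.7/25.88 = 0.2588, so ∠RUX = 75°.

Therefore, the measure of angle ∠RUX = 75°.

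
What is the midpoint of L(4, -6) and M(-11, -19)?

The midpoint is the point halfway along the segment.
Move half the horizontal distance: 4 + (-11 - 4)/2 = 4 + -15/2 = -7/2
Move half the vertical distance: -6 + (-19 - -6)/2 = -6 + -13/2 = -25/2
Midpoint = (-7/2, -25/2)

(-7/2, -25/2)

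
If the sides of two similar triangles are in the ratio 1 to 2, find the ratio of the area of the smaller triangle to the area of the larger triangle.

Area ratio = (side ratio)^2 = (1/2)^2 = 1:4.

1:4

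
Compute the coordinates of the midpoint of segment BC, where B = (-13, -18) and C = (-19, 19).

The midpoint is the average of the coordinates:
x: (-13 + -19)/2 = -16
y: (-18 + 19)/2 = 1/2
Midpoint = (-16, 1/2)

(-16, 1/2)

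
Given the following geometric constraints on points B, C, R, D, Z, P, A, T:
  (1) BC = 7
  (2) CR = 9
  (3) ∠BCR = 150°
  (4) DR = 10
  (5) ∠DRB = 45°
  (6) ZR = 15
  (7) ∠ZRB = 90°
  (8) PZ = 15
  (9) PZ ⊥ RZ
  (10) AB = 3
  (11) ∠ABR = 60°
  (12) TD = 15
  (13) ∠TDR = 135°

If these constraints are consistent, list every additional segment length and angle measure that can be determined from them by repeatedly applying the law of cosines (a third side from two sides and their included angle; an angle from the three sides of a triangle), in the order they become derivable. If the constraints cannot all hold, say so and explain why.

The constraints are consistent. Derivable facts, in order:
After 1 step:
- BR ≈ 15.46
- RP = 15·√2
- RT ≈ 23.18
After 2 steps:
- BD ≈ 10.97
- BZ ≈ 21.54
- RA ≈ 14.2
- ∠BRC = 13.08°
- ∠CBR = 16.92°
- ∠DRT = 27.24°
- ∠DTR = 17.76°
- ∠PRZ = 45°
- ∠RPZ = 45°
After 3 steps:
- ∠ARB = 10.54°
- ∠BAR = 109.46°
- ∠BDR = 94.88°
- ∠BZR = 45.87°
- ∠DBR = 40.12°
- ∠RBZ = 44.13°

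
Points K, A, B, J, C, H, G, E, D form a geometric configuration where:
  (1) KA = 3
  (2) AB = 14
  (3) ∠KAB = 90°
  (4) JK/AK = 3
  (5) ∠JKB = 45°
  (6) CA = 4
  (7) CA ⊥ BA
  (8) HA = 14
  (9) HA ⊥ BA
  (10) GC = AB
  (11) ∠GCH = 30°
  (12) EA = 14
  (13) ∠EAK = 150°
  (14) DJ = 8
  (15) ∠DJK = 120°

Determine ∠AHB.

Step 1: By the law of cosines on triangle HAB: HB² = 14² + 14² − 2·14·14·cos(90°) = 392, so HB = 14·√2.
Step 2: By the inverse law of cosines on triangle AHB: cos(∠AHB) = (14² + (14·√2)² − 14²) / (2·14·14·√2) = 392/554.37 = 0.7071, so ∠AHB = 45°.

Therefore, the measure of angle ∠AHB = 45°.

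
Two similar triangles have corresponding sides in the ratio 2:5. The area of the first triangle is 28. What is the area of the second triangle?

The ratio of areas of similar triangles = (side ratio)^2.
Side ratio = 2:5, so area ratio = 4:25.
Area of the second triangle / Area of the first triangle = 25/4
Area of the second triangle = 28 * 25/4 = 175

175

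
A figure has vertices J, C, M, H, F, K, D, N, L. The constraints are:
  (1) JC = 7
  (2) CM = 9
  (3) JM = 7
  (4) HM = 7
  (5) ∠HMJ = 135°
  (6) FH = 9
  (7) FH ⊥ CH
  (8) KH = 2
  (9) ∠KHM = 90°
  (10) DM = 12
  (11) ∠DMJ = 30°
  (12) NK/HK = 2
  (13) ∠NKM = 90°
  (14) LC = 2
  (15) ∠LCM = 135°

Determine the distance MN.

From the given relations: NK = 2·HK = 2·2 = 4.
Step 1: By the law of cosines on triangle KHM: KM² = 2² + 7² − 2·2·7·cos(90°) = 53, so KM = √53.
Step 2: By the law of cosines on triangle MKN: MN² = √53² + 4² − 2·√53·4·cos(90°) = 69, so MN = √69.

Therefore, the length of MN = √69.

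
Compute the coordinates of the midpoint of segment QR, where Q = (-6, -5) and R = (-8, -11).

The midpoint is the point halfway along the segment.
Move half the horizontal distance: -6 + (-8 - -6)/2 = -6 + -2/2 = -7
Move half the vertical distance: -5 + (-11 - -5)/2 = -5 + -6/2 = -8
Midpoint = (-7, -8)

(-7, -8)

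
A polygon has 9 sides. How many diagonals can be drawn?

Each of the 9 vertices connects to 6 non-adjacent vertices via diagonals.
Total connections = 9 × 6 = 54, but each diagonal is counted twice.
Number of diagonals = 54 / 2 = 27.

27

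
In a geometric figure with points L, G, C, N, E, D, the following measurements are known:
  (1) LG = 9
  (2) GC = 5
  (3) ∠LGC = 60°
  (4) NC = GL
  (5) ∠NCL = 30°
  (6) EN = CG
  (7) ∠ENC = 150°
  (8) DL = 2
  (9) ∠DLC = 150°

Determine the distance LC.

Step 1: By the law of cosines on triangle LGC: LC² = 9² + 5² − 2·9·5·cos(60°) = 61, so LC = √61.

Therefore, the length of LC = √61.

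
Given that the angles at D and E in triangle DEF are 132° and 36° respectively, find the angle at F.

Let angle F = x. Then 132 + 36 + x = 180.
x = 180 - 168 = 12 degrees.

12 degrees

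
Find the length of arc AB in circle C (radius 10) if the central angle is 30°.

The full circumference is 2πr = 2π(10) = 20*pi.
The arc spans 30° out of 360°, which is a fraction of 1/12.
Arc length = 20*pi × 1/12 = 5*pi/3.

5*pi/3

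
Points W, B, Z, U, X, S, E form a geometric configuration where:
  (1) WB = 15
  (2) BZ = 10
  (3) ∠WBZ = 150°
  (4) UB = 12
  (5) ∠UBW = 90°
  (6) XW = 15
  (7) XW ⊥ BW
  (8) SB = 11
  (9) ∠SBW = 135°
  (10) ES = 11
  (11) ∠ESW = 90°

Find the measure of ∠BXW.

Step 1: By the law of cosines on triangle XWB: XB² = 15² + 15² − 2·15·15·cos(90°) = 450, so XB = 15·√2.
Step 2: By the inverse law of cosines on triangle BXW: cos(∠BXW) = ((15·√2)² + 15² − 15²) / (2·15·√2·15) = 450/636.4 = 0.7071, so ∠BXW = 45°.

Therefore, the measure of angle ∠BXW = 45°.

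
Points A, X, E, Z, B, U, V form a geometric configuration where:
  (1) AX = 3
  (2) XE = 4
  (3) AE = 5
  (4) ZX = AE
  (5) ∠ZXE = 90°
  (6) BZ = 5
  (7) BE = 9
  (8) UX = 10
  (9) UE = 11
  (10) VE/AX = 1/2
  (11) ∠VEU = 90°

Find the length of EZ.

From the given relations: ZX = AE = 5.
Step 1: By the law of cosines on triangle EXZ: EZ² = 4² + 5² − 2·4·5·cos(90°) = 41, so EZ = √41.

Therefore, the length of EZ = √41.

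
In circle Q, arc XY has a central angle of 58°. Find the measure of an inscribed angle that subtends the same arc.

Inscribed angle = 58° / 2 = 29° (inscribed angle theorem).

29°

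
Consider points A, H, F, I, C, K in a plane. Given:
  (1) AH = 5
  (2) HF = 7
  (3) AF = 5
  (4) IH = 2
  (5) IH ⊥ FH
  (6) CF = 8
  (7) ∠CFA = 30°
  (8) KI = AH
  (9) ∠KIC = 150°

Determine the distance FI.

Step 1: By the law of cosines on triangle FHI: FI² = 7² + 2² − 2·7·2·cos(90°) = 53, so FI = √53.

Therefore, the length of FI = √53.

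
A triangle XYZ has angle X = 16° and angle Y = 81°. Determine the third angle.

The interior angles sum to 180°: angle Z = 180 - 16 - 81 = 83°.
The triangle is acute (angles 16°, 81°, 83°).

83 degrees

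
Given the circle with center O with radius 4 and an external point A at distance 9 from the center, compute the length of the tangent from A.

The tangent, radius, and line from the external point to the center form a right triangle.
The right angle is where the tangent meets the radius.
By the Pythagorean theorem: tangent² + 4² = 9²
tangent² = 81 - 16 = 65
tangent = sqrt(65)

sqrt(65)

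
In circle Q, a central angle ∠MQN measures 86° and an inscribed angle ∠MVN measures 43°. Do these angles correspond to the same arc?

By the inscribed angle theorem, if both angles subtend the same arc, the inscribed angle must be half the central angle.
Half of 86° = 43°, which equals the given inscribed angle of 43°.
Therefore, yes, they correspond to the same arc.

Yes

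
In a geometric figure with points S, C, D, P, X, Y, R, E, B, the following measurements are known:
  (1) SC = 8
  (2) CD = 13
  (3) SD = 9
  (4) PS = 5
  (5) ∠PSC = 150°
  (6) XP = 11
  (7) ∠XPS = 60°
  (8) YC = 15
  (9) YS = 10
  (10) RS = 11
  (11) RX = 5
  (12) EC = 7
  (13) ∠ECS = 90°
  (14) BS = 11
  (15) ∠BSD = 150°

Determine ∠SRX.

Step 1: By the law of cosines on triangle SPX: SX² = 5² + 11² − 2·5·11·cos(60°) = 91, so SX = √91.
Step 2: By the inverse law of cosines on triangle SRX: cos(∠SRX) = (11² + 5² − √91²) / (2·11·5) = 55/110 = 0.5, so ∠SRX = 60°.

Therefore, the measure of angle ∠SRX = 60°.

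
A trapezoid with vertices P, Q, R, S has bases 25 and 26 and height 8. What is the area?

Area of a trapezoid = (base1 + base2) * height / 2
Area = (25 + 26) * 8 / 2
Area = 51 * 8 / 2
Area = 408 / 2
Area = 204

204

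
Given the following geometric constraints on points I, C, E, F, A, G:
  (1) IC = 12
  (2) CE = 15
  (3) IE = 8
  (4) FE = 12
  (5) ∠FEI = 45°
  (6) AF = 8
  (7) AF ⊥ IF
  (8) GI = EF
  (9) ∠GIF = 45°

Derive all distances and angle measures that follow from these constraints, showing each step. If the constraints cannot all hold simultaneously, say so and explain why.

The constraints are consistent.

From the given relations:
  GI = EF = 12

Step 1: From IE = 8, EF = 12, and ∠IEF = 45°, by the law of cosines:
  IF² = IE² + EF² - 2·IE·EF·cos(45°) = 64 + 144 - 135.8 = 72.24
  IF ≈ 8.5

Step 2: From IC = 12, IE = 8, CE = 15, by the inverse law of cosines:
  cos(∠CIE) = (IC² + IE² - CE²) / (2·IC·IE)
  ∠CIE = 95.08°

Step 3: From CE = 15, CI = 12, EI = 8, by the inverse law of cosines:
  cos(∠ECI) = (CE² + CI² - EI²) / (2·CE·CI)
  ∠ECI = 32.09°

Step 4: From EC = 15, EI = 8, CI = 12, by the inverse law of cosines:
  cos(∠CEI) = (EC² + EI² - CI²) / (2·EC·EI)
  ∠CEI = 52.83°

Step 5: From IF = 8.5, FA = 8, and ∠IFA = 90°, by the law of cosines:
  IA² = IF² + FA² - 2·IF·FA·cos(90°) = 72.24 + 64 - 0 = 136.2
  IA ≈ 11.67

Step 6: From FI = 8.5, IG = 12, and ∠FIG = 45°, by the law of cosines:
  FG² = FI² + IG² - 2·FI·IG·cos(45°) = 72.24 + 144 - 144.2 = 72
  FG ≈ 8.49

Step 7: From IE = 8, IF = 8.5, EF = 12, by the inverse law of cosines:
  cos(∠EIF) = (IE² + IF² - EF²) / (2·IE·IF)
  ∠EIF = 93.27°

Step 8: From FE = 12, FI = 8.5, EI = 8, by the inverse law of cosines:
  cos(∠EFI) = (FE² + FI² - EI²) / (2·FE·FI)
  ∠EFI = 41.73°

Step 9: From IA = 11.67, IF = 8.5, AF = 8, by the inverse law of cosines:
  cos(∠AIF) = (IA² + IF² - AF²) / (2·IA·IF)
  ∠AIF = 43.27°

Step 10: From FG = 8.49, FI = 8.5, GI = 12, by the inverse law of cosines:
  cos(∠GFI) = (FG² + FI² - GI²) / (2·FG·FI)
  ∠GFI = 89.91°

Step 11: From AF = 8, AI = 11.67, FI = 8.5, by the inverse law of cosines:
  cos(∠FAI) = (AF² + AI² - FI²) / (2·AF·AI)
  ∠FAI = 46.73°

Step 12: From GF = 8.49, GI = 12, FI = 8.5, by the inverse law of cosines:
  cos(∠FGI) = (GF² + GI² - FI²) / (2·GF·GI)
  ∠FGI = 45.09°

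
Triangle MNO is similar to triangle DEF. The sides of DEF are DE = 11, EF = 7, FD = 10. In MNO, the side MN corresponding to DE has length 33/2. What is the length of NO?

Similar triangles have proportional sides. Setting up the proportion:
MN / DE = NO / EF
33/2 / 11 = NO / 7
NO = 7 * 33/2 / 11 = 21/2.

21/2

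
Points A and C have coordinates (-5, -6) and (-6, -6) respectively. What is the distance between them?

The horizontal distance is |-6 - -5| = 1 and the vertical distance is |-6 - -6| = 0.
By the Pythagorean theorem, d = sqrt(1^2 + 0^2) = sqrt(1) = 1.

1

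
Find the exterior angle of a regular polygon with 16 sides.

Each exterior angle of a regular n-gon is 360 / n.
For n = 16: 360 / 16 = 45/2 degrees.

45/2 degrees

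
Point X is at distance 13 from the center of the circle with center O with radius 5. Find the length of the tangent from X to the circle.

Let T be the point of tangency. Then OT ⊥ XT (radius ⊥ tangent).
In right triangle OTX: OX² = OT² + XT²
13² = 5² + XT²
XT² = 144, XT = 12

12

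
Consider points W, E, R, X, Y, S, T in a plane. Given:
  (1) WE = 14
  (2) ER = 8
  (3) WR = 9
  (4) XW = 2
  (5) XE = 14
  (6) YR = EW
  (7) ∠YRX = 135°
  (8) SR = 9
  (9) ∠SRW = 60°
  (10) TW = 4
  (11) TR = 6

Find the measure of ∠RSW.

Step 1: By the law of cosines on triangle SRW: SW² = 9² + 9² − 2·9·9·cos(60°) = 81, so SW = 9.
Step 2: By the inverse law of cosines on triangle RSW: cos(∠RSW) = (9² + 9² − 9²) / (2·9·9) = 81/162 = 0.5, so ∠RSW = 60°.

Therefore, the measure of angle ∠RSW = 60°.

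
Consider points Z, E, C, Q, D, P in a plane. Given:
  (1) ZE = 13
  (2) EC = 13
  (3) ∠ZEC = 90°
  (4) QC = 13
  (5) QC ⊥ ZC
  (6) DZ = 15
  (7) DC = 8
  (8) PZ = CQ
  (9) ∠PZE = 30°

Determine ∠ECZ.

Step 1: By the law of cosines on triangle CEZ: CZ² = 13² + 13² − 2·13·13·cos(90°) = 338, so CZ = 13·√2.
Step 2: By the inverse law of cosines on triangle ECZ: cos(∠ECZ) = (13² + (13·√2)² − 13²) / (2·13·13·√2) = 338/478 = 0.7071, so ∠ECZ = 45°.

Therefore, the measure of angle ∠ECZ = 45°.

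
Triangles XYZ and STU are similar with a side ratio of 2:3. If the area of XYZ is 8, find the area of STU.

The ratio of areas of similar triangles = (side ratio)^2.
Side ratio = 2:3, so area ratio = 4:9.
Area of STU / Area of XYZ = 9/4
Area of STU = 8 * 9/4 = 18

18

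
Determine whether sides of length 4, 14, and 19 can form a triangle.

Check the triangle inequality: 4 + 14 = 18 ≤ 19.
Since the sum of two sides does not exceed the third, no triangle can be formed.

No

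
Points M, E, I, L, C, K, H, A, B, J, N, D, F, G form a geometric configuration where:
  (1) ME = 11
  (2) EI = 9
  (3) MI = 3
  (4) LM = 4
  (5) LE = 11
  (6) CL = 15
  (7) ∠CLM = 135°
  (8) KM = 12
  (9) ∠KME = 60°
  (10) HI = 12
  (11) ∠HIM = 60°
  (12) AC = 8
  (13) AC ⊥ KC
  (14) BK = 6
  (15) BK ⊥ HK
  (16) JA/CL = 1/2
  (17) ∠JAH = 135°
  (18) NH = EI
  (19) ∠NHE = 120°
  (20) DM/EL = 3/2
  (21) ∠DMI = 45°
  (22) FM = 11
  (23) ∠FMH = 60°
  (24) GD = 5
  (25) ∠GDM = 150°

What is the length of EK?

Step 1: By the law of cosines on triangle EMK: EK² = 11² + 12² − 2·11·12·cos(60°) = 133, so EK = √133.

Therefore, the length of EK = √133.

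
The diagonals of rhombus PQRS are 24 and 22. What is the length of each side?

The diagonals of a rhombus bisect each other at right angles.
Half-diagonals: 24/2 = 12 and 22/2 = 11
side = sqrt(12^2 + 11^2)
side = sqrt(144 + 121)
side = sqrt(265)

sqrt(265)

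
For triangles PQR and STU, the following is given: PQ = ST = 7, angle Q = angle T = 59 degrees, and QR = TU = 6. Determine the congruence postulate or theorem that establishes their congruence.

Consider the given information: PQ = ST = 7, angle Q = angle T = 59 degrees, and QR = TU = 6
This is not SSS or HL: SSS requires all three pairs of sides, but we don't have that. HL only applies to right triangles with matching hypotenuse and leg.
The correct criterion is SAS. Two pairs of corresponding sides and the included angle are equal (Side-Angle-Side).

SAS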